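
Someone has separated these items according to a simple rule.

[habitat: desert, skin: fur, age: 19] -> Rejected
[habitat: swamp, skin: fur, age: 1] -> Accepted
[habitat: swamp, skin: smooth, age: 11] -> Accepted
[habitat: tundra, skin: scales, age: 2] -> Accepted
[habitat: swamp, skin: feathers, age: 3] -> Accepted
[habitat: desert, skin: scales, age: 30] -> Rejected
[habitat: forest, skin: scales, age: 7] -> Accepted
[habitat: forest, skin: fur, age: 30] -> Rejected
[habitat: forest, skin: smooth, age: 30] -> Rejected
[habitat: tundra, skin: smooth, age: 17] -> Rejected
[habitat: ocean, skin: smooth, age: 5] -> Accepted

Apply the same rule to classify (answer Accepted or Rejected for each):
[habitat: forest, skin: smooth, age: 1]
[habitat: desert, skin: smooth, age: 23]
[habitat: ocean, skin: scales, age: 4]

Accepted, Rejected, Accepted

A rule that fits every label: age ≤ 11 — true of each 'Accepted' example, false of each 'Rejected' one.
[habitat: forest, skin: smooth, age: 1] — age = 1, hence Accepted. [habitat: desert, skin: smooth, age: 23] — age = 23, hence Rejected. [habitat: ocean, skin: scales, age: 4] — age = 4, hence Accepted.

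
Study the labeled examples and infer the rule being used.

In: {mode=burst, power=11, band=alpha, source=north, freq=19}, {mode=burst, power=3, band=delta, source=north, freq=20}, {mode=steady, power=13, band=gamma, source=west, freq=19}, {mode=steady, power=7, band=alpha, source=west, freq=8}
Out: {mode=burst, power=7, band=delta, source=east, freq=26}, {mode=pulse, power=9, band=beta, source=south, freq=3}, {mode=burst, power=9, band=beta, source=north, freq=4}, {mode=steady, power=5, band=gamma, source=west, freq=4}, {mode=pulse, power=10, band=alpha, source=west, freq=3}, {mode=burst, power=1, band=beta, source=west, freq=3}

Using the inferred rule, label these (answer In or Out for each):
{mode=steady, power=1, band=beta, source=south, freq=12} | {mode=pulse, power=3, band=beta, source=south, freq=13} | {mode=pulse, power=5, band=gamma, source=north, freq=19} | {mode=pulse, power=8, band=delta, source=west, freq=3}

In, In, In, Out

A rule that fits every label: freq ≥ 8 AND freq ≤ 20 — true of each 'In' example, false of each 'Out' one.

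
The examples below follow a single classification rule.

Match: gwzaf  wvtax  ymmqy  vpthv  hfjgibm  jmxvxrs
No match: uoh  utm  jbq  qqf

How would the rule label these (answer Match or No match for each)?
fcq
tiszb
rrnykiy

No match, Match, Match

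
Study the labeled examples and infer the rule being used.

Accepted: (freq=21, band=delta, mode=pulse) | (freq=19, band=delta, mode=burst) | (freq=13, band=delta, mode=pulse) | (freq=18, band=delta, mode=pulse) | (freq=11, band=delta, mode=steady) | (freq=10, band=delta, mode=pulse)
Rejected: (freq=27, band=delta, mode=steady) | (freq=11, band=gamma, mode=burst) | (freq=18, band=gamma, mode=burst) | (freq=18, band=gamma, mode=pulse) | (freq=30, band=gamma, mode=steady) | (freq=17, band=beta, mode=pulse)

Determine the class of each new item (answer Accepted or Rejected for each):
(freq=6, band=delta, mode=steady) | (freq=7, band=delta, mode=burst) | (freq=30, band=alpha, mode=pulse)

Accepted, Accepted, Rejected

Every 'Accepted' example satisfies: band is delta AND freq ≤ 21. None of the 'Rejected' examples do.
(freq=6, band=delta, mode=steady): band is delta, freq = 6 — satisfies this, so Accepted. (freq=7, band=delta, mode=burst): band is delta, freq = 7 — satisfies this, so Accepted. (freq=30, band=alpha, mode=pulse): band is alpha, freq = 30 — does not pass, so Rejected.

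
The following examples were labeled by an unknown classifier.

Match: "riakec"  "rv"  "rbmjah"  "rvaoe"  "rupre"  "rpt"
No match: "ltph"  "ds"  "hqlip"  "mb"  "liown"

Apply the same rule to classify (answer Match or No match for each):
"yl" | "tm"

The simplest hypothesis consistent with all the labels is: contains 'r'.
"yl": no 'r', fails this test → No match.
"tm": no 'r', fails this test → No match.

No match, No match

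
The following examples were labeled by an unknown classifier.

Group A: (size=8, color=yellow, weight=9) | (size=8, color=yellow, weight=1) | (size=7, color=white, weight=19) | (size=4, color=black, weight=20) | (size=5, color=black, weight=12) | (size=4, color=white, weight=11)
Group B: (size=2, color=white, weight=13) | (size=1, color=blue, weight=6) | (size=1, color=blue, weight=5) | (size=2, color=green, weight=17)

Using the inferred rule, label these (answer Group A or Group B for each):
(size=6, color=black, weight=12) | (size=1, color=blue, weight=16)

Group A, Group B

All 'Group A' examples share one property — size ≥ 4 — and every 'Group B' example lacks it.
(size=6, color=black, weight=12) — size = 6, hence Group A.
(size=1, color=blue, weight=16) — size = 1, hence Group B.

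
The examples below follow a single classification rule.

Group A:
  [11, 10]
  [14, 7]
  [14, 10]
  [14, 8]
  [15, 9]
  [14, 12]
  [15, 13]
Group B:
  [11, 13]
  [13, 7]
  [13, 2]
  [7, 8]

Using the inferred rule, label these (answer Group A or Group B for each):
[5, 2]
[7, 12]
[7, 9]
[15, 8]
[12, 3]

Group B, Group B, Group B, Group A, Group B

The simplest hypothesis consistent with all the labels is: first > second AND sum ≥ 21.
Group B: [5, 2], since 5 > 2, 5+2 = 7.
Group B: [7, 12], since 7 < 12, 7+12 = 19.
Group B: [7, 9], since 7 < 9, 7+9 = 16.
Group A: [15, 8], since 15 > 8, 15+8 = 23.
Group B: [12, 3], since 12 > 3, 12+3 = 15.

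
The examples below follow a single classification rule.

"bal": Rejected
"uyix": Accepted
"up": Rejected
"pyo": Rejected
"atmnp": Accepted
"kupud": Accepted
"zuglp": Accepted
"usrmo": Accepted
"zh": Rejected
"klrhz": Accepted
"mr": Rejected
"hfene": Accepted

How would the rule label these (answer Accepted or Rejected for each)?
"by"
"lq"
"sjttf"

Rejected, Rejected, Accepted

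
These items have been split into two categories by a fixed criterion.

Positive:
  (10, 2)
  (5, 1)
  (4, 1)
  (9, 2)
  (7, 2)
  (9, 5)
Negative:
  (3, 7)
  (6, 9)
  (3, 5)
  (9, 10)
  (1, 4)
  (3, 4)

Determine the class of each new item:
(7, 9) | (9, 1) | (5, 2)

One predicate separates the groups cleanly: first > second.
Negative: (7, 9), since 7 < 9.
Positive: (9, 1), since 9 > 1.
Positive: (5, 2), since 5 > 2.

Negative, Positive, Positive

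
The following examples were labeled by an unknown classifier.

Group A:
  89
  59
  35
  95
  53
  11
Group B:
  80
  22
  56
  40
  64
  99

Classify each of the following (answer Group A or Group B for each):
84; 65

The pattern is that an item is 'Group A' exactly when: ≡ 5 (mod 6).

Group B, Group A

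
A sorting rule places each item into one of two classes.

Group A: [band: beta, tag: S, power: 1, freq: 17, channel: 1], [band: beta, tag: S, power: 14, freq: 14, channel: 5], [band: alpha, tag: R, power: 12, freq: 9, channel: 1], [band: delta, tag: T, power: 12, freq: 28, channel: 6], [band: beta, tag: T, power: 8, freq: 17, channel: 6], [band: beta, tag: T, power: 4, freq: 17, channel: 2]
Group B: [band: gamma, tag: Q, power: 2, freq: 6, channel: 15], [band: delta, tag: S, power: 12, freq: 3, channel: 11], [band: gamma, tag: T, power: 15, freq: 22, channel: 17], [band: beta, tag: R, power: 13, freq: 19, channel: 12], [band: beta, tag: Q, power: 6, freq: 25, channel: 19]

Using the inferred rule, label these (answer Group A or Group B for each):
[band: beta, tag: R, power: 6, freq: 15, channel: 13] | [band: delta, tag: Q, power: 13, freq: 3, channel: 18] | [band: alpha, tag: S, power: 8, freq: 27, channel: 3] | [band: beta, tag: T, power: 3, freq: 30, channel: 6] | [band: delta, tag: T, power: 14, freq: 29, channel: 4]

Group B, Group B, Group A, Group A, Group A

A rule that fits every label: channel ≤ 6 — true of each 'Group A' example, false of each 'Group B' one.
[band: beta, tag: R, power: 6, freq: 15, channel: 13]: Group B (channel = 13).
[band: delta, tag: Q, power: 13, freq: 3, channel: 18]: Group B (channel = 18).
[band: alpha, tag: S, power: 8, freq: 27, channel: 3]: Group A (channel = 3).
[band: beta, tag: T, power: 3, freq: 30, channel: 6]: Group A (channel = 6).
[band: delta, tag: T, power: 14, freq: 29, channel: 4]: Group A (channel = 4).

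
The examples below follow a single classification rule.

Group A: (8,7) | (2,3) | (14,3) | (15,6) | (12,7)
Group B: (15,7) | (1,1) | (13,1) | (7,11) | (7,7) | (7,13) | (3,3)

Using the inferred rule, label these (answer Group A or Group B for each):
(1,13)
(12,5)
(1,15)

Group B, Group A, Group B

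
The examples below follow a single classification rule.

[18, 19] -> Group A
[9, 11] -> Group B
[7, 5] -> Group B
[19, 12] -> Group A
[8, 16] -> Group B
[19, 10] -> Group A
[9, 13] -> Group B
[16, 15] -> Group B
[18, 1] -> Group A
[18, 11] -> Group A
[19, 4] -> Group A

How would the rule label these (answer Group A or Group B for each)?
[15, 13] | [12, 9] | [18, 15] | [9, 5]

Group B, Group B, Group A, Group B

One predicate separates the groups cleanly: first ≥ 18.
[15, 13] → first 15 → Group B.
[12, 9] → first 12 → Group B.
[18, 15] → first 18 → Group A.
[9, 5] → first 9 → Group B.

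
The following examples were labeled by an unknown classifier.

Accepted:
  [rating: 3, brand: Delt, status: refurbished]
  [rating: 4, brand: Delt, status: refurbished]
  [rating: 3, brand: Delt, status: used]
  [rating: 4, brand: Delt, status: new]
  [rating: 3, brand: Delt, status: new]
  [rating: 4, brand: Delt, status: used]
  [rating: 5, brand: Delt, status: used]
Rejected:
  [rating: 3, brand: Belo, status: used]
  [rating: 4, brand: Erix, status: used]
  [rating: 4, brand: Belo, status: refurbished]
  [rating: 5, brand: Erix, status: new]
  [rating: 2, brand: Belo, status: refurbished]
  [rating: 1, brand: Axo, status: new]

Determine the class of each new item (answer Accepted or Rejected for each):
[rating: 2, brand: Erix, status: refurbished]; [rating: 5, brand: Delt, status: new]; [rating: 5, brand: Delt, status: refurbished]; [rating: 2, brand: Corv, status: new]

Rejected, Accepted, Accepted, Rejected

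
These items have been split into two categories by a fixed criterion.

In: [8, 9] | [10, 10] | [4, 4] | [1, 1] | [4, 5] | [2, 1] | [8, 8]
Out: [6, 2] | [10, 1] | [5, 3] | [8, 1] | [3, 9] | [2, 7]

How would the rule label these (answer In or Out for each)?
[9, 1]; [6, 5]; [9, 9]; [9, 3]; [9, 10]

The common property of the 'In' items is: |first − second| ≤ 1. No 'Out' item has it.
[9, 1]: |9−1| = 8 — doesn't qualify, so Out.
[6, 5]: |6−5| = 1 — qualifies, so In.
[9, 9]: |9−9| = 0 — qualifies, so In.
[9, 3]: |9−3| = 6 — doesn't qualify, so Out.
[9, 10]: |9−10| = 1 — qualifies, so In.

Out, In, In, Out, In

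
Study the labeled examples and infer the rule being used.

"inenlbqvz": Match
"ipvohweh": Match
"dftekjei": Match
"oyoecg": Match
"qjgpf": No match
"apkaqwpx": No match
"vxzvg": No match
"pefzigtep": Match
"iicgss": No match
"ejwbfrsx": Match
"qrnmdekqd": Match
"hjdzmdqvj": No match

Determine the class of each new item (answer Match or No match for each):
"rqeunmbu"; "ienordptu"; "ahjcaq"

The rule appears to be: contains 'e'.
"rqeunmbu": Match (has 'e').
"ienordptu": Match (has 'e').
"ahjcaq": No match (no 'e').

Match, Match, No match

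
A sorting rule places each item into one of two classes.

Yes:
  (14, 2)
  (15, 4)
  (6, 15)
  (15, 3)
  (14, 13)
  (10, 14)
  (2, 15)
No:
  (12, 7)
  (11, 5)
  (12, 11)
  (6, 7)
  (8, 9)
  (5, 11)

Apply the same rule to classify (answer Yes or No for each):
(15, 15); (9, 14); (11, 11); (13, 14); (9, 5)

Yes, Yes, No, Yes, No

Rule: max ≥ 13. This holds for each 'Yes' example and fails for each 'No' one.
(15, 15): max 15 — fits, so Yes.
(9, 14): max 14 — fits, so Yes.
(11, 11): max 11 — doesn't qualify, so No.
(13, 14): max 14 — fits, so Yes.
(9, 5): max 9 — doesn't qualify, so No.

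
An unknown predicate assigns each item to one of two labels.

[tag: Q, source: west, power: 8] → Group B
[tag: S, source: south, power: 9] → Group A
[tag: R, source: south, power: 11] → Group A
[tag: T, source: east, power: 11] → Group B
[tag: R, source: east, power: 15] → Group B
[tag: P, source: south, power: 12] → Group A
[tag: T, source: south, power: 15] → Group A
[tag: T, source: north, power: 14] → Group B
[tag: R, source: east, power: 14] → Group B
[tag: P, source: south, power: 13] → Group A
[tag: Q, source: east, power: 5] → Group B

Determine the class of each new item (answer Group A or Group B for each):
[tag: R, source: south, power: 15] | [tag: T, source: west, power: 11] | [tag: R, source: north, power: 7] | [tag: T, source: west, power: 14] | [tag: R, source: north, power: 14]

Group A, Group B, Group B, Group B, Group B

A rule that fits every label: source is south — true of each 'Group A' example, false of each 'Group B' one.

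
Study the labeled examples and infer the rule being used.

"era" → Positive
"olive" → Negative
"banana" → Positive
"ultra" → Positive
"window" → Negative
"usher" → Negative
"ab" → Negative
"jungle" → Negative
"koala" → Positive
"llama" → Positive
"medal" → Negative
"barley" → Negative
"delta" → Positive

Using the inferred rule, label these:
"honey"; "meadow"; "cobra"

Negative, Negative, Positive

Comparing the two groups points to one rule — ends with 'a'.
"honey" — ends with 'y', hence Negative. "meadow" — ends with 'w', hence Negative. "cobra" — ends with 'a', hence Positive.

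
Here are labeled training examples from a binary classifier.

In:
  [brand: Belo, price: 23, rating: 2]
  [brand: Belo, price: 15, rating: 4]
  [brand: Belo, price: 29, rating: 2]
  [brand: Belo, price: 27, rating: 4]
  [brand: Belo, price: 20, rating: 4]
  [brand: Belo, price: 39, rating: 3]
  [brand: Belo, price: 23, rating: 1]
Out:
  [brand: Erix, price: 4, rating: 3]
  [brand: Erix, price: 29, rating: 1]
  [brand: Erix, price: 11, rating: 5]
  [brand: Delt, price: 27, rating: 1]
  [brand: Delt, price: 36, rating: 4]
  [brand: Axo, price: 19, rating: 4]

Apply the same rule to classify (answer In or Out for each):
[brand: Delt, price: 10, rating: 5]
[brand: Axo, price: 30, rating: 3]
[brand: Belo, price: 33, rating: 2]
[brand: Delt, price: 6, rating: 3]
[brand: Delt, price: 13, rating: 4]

Looking at the examples, the only property every 'In' case has and every 'Out' case lacks is: brand is Belo.
[brand: Delt, price: 10, rating: 5]: brand is Delt — doesn't qualify, so Out.
[brand: Axo, price: 30, rating: 3]: brand is Axo — doesn't qualify, so Out.
[brand: Belo, price: 33, rating: 2]: brand is Belo — fits, so In.
[brand: Delt, price: 6, rating: 3]: brand is Delt — doesn't qualify, so Out.
[brand: Delt, price: 13, rating: 4]: brand is Delt — doesn't qualify, so Out.

Out, Out, In, Out, Out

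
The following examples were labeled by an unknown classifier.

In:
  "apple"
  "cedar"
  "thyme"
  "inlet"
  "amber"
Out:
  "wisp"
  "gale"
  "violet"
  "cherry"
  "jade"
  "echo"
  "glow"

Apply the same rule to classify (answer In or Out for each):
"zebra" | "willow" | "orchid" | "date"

The rule appears to be: odd length.
"zebra" → length 5 → In.
"willow" → length 6 → Out.
"orchid" → length 6 → Out.
"date" → length 4 → Out.

In, Out, Out, Out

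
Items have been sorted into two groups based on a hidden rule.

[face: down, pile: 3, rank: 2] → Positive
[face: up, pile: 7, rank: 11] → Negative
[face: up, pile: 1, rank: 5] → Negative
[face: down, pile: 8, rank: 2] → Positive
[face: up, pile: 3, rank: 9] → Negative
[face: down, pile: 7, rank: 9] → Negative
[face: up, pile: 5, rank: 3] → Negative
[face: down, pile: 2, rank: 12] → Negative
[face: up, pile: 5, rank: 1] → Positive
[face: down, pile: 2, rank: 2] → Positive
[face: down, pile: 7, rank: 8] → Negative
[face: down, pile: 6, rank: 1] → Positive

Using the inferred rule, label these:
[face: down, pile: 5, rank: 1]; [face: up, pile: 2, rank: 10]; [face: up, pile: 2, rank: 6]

The simplest hypothesis consistent with all the labels is: rank ≤ 2.

Positive, Negative, Negative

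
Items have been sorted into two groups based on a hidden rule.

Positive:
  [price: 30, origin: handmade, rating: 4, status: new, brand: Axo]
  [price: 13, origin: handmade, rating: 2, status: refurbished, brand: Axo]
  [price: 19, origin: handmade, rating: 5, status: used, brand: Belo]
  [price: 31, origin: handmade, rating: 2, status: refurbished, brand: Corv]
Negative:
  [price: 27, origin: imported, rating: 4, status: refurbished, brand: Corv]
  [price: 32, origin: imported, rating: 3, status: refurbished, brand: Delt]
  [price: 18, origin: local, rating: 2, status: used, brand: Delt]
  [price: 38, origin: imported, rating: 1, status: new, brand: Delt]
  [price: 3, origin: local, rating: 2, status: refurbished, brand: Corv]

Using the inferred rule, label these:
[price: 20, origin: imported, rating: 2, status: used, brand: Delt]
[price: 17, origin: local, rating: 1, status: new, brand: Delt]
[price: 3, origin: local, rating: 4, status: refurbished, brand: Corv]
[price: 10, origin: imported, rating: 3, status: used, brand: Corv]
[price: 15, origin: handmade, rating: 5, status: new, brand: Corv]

Negative, Negative, Negative, Negative, Positive

'Positive' ⟺ origin is handmade.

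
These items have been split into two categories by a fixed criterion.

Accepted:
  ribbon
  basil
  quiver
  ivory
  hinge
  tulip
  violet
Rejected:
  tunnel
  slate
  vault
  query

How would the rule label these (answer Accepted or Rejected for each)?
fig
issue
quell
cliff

Accepted, Accepted, Rejected, Accepted

'Accepted' ⟺ contains 'i'.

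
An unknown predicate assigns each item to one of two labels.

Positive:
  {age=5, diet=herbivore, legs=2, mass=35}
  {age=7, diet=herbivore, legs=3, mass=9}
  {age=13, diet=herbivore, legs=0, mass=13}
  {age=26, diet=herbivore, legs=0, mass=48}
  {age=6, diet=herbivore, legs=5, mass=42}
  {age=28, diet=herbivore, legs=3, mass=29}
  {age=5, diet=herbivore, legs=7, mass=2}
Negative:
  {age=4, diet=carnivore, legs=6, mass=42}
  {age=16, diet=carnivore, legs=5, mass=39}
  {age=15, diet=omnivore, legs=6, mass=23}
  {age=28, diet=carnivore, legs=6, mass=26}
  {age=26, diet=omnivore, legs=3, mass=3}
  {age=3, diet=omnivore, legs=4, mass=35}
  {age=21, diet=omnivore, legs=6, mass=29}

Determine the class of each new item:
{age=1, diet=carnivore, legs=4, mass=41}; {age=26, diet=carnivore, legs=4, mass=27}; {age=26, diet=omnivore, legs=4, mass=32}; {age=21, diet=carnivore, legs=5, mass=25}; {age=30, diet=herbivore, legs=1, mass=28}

A rule that fits every label: diet is herbivore — true of each 'Positive' example, false of each 'Negative' one.
{age=1, diet=carnivore, legs=4, mass=41} → diet is carnivore → Negative.
{age=26, diet=carnivore, legs=4, mass=27} → diet is carnivore → Negative.
{age=26, diet=omnivore, legs=4, mass=32} → diet is omnivore → Negative.
{age=21, diet=carnivore, legs=5, mass=25} → diet is carnivore → Negative.
{age=30, diet=herbivore, legs=1, mass=28} → diet is herbivore → Positive.

Negative, Negative, Negative, Negative, Positive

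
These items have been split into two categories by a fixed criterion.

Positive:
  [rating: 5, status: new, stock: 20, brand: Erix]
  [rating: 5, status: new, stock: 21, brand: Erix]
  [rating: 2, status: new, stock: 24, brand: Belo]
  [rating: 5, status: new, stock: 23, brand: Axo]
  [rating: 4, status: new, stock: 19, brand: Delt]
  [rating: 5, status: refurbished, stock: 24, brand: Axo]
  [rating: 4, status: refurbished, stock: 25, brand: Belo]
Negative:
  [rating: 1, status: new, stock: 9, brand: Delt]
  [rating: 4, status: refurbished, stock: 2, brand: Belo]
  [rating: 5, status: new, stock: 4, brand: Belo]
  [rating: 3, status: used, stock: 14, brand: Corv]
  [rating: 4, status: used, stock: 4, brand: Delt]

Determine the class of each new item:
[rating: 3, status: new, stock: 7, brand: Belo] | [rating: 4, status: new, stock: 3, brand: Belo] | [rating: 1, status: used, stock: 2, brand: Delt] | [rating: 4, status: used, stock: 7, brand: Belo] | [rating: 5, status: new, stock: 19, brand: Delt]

Negative, Negative, Negative, Negative, Positive

The distinguishing property — stock ≥ 19 — holds for all the 'Positive' cases and none of the 'Negative' cases.
[rating: 3, status: new, stock: 7, brand: Belo]: stock = 7, doesn't match → Negative.
[rating: 4, status: new, stock: 3, brand: Belo]: stock = 3, doesn't match → Negative.
[rating: 1, status: used, stock: 2, brand: Delt]: stock = 2, doesn't match → Negative.
[rating: 4, status: used, stock: 7, brand: Belo]: stock = 7, doesn't match → Negative.
[rating: 5, status: new, stock: 19, brand: Delt]: stock = 19, satisfies this → Positive.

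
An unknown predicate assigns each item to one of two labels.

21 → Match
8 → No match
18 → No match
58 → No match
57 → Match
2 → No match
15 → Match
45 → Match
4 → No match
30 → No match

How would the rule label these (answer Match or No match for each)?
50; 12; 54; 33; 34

No match, No match, No match, Match, No match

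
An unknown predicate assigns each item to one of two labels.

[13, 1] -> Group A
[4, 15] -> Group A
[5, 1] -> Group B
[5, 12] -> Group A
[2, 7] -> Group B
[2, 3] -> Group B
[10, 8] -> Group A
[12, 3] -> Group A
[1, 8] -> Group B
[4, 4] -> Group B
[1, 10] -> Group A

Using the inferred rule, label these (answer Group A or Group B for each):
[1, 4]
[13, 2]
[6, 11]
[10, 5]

Group B, Group A, Group A, Group A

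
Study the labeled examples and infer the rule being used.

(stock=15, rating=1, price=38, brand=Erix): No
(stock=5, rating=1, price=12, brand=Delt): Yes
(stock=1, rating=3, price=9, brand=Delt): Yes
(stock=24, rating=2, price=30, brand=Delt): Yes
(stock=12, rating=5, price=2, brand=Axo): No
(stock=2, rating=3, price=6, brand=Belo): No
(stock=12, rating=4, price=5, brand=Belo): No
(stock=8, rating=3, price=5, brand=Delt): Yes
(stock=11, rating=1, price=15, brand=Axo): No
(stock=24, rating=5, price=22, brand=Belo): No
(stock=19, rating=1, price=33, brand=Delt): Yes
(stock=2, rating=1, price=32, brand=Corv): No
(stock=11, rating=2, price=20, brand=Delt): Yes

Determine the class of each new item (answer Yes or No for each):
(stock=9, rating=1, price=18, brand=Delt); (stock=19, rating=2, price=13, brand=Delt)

Every 'Yes' example satisfies: brand is Delt. None of the 'No' examples do.
(stock=9, rating=1, price=18, brand=Delt): brand is Delt — fits, so Yes.
(stock=19, rating=2, price=13, brand=Delt): brand is Delt — fits, so Yes.

Yes, Yes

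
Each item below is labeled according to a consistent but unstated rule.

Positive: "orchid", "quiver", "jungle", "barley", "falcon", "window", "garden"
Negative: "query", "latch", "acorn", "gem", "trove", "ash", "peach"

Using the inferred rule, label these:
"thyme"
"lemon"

All 'Positive' examples share one property — even length — and every 'Negative' example lacks it.
"thyme": length 5 — doesn't match, so Negative.
"lemon": length 5 — doesn't match, so Negative.

Negative, Negative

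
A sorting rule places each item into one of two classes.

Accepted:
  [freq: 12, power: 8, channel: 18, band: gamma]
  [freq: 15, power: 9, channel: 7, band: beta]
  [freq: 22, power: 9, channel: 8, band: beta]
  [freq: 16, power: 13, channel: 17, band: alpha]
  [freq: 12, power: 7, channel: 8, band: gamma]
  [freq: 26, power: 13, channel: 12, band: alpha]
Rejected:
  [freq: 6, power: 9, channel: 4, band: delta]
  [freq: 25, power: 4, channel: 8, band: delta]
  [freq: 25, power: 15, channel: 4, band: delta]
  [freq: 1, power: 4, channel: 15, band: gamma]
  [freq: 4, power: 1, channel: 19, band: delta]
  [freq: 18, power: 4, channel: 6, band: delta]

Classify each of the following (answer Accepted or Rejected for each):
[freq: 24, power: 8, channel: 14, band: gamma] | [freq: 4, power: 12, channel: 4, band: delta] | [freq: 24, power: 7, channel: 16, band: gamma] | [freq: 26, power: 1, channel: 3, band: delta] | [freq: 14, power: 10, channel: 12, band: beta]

Accepted, Rejected, Accepted, Rejected, Accepted

All 'Accepted' examples share one property — power ≥ 7 AND channel ≥ 6 — and every 'Rejected' example lacks it.
[freq: 24, power: 8, channel: 14, band: gamma] → power = 8, channel = 14 → Accepted.
[freq: 4, power: 12, channel: 4, band: delta] → power = 12, channel = 4 → Rejected.
[freq: 24, power: 7, channel: 16, band: gamma] → power = 7, channel = 16 → Accepted.
[freq: 26, power: 1, channel: 3, band: delta] → power = 1, channel = 3 → Rejected.
[freq: 14, power: 10, channel: 12, band: beta] → power = 10, channel = 12 → Accepted.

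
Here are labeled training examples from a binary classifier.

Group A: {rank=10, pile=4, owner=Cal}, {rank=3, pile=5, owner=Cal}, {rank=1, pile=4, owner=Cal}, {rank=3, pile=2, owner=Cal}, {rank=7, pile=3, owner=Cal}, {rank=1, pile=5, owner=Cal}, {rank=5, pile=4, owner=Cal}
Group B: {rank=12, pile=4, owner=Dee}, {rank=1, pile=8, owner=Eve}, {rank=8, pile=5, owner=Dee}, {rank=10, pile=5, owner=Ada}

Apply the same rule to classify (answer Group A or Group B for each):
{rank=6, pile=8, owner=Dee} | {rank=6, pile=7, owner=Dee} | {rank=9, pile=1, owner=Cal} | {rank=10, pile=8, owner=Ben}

Group B, Group B, Group A, Group B

All 'Group A' examples share one property — owner is Cal — and every 'Group B' example lacks it.
{rank=6, pile=8, owner=Dee} → owner is Dee → Group B.
{rank=6, pile=7, owner=Dee} → owner is Dee → Group B.
{rank=9, pile=1, owner=Cal} → owner is Cal → Group A.
{rank=10, pile=8, owner=Ben} → owner is Ben → Group B.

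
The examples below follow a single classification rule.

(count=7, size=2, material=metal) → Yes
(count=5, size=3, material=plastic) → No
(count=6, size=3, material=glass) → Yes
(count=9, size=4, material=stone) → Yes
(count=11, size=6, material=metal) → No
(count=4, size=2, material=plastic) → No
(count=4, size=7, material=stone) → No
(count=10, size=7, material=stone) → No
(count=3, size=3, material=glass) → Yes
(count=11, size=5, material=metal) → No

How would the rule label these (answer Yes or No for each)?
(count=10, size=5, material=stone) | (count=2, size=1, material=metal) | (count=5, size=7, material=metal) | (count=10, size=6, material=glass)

The common property of the 'Yes' items is: material is not plastic AND size ≤ 4. No 'No' item has it.
(count=10, size=5, material=stone): No (material is stone, size = 5). (count=2, size=1, material=metal): Yes (material is metal, size = 1). (count=5, size=7, material=metal): No (material is metal, size = 7). (count=10, size=6, material=glass): No (material is glass, size = 6).

No, Yes, No, No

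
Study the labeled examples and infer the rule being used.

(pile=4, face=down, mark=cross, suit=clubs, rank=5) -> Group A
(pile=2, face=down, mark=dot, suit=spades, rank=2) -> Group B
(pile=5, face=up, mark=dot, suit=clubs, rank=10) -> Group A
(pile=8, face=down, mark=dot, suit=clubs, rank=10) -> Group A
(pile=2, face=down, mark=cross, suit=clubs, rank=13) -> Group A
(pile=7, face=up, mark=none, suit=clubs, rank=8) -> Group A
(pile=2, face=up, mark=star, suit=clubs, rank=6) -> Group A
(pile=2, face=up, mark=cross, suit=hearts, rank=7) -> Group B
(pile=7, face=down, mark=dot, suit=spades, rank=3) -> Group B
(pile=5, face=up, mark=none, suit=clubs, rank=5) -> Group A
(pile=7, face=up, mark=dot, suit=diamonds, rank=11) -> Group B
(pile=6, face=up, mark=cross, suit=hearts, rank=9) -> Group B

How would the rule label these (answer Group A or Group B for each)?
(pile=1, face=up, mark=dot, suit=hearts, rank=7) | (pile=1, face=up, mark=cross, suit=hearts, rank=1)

Group B, Group B

'Group A' ⟺ suit is clubs.
Group B: (pile=1, face=up, mark=dot, suit=hearts, rank=7), since suit is hearts.
Group B: (pile=1, face=up, mark=cross, suit=hearts, rank=1), since suit is hearts.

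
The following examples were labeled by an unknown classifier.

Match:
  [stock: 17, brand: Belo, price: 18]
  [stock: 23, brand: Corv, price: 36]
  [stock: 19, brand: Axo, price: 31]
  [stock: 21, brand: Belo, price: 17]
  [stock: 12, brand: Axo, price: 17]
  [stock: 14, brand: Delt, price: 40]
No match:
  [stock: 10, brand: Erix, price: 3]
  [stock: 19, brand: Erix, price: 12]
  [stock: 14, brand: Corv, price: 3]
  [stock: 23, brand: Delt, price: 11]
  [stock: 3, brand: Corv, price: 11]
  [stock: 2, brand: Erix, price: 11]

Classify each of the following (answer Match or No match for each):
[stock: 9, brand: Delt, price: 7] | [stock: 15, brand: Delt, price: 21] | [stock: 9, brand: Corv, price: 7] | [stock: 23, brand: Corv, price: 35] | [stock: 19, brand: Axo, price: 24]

No match, Match, No match, Match, Match

The classifier is using: price ≥ 17.
No match: [stock: 9, brand: Delt, price: 7], since price = 7. Match: [stock: 15, brand: Delt, price: 21], since price = 21. No match: [stock: 9, brand: Corv, price: 7], since price = 7. Match: [stock: 23, brand: Corv, price: 35], since price = 35. Match: [stock: 19, brand: Axo, price: 24], since price = 24.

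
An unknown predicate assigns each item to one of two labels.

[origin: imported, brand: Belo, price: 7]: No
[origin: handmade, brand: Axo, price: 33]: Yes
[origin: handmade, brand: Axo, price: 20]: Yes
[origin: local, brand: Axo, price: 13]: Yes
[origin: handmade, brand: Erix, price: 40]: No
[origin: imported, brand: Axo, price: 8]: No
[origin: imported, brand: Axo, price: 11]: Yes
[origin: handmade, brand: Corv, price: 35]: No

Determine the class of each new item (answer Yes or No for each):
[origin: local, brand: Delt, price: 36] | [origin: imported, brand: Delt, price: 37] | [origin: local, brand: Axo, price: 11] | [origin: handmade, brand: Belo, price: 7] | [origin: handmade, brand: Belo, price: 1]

The rule appears to be: brand is Axo AND price ≥ 11.
[origin: local, brand: Delt, price: 36]: brand is Delt, price = 36 — does not satisfy this, so No. [origin: imported, brand: Delt, price: 37]: brand is Delt, price = 37 — does not satisfy this, so No. [origin: local, brand: Axo, price: 11]: brand is Axo, price = 11 — matches, so Yes. [origin: handmade, brand: Belo, price: 7]: brand is Belo, price = 7 — does not satisfy this, so No. [origin: handmade, brand: Belo, price: 1]: brand is Belo, price = 1 — does not satisfy this, so No.

No, No, Yes, No, No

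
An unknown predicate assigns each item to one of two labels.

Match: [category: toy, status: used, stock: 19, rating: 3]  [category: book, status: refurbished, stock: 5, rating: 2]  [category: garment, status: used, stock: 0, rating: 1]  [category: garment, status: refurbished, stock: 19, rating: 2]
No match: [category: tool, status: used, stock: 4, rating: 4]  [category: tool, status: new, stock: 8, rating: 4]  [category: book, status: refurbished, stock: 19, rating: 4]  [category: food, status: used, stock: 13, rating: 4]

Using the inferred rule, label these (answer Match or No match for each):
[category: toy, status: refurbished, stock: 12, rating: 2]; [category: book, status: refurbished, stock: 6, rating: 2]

Match, Match

The simplest hypothesis consistent with all the labels is: rating ≤ 3.
[category: toy, status: refurbished, stock: 12, rating: 2]: Match (rating = 2). [category: book, status: refurbished, stock: 6, rating: 2]: Match (rating = 2).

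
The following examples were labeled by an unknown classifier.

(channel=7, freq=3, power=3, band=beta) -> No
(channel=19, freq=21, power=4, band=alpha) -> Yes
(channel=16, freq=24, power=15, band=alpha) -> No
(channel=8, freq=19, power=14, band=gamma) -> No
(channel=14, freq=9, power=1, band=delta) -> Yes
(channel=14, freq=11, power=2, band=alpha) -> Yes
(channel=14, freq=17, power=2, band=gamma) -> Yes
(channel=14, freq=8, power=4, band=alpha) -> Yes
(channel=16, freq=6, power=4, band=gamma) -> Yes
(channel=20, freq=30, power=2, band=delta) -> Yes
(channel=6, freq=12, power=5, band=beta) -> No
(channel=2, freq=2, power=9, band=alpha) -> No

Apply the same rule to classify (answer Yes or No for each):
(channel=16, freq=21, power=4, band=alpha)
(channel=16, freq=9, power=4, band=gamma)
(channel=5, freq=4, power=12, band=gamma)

A rule that fits every label: freq ≥ 6 AND power ≤ 4 — true of each 'Yes' example, false of each 'No' one.
Yes: (channel=16, freq=21, power=4, band=alpha), since freq = 21, power = 4.
Yes: (channel=16, freq=9, power=4, band=gamma), since freq = 9, power = 4.
No: (channel=5, freq=4, power=12, band=gamma), since freq = 4, power = 12.

Yes, Yes, No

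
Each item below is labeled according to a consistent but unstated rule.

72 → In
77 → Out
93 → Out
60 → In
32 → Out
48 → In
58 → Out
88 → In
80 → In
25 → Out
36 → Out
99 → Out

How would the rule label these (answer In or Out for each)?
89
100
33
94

The rule appears to be: multiple of 4 AND at least 48.

Out, In, Out, Out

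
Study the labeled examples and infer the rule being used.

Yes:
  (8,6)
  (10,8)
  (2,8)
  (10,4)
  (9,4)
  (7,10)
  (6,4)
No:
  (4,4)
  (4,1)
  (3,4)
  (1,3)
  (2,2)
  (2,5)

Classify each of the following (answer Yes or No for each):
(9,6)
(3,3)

Yes, No

All 'Yes' examples share one property — sum ≥ 10 — and every 'No' example lacks it.
(9,6): 9+6 = 15, passes → Yes. (3,3): 3+3 = 6, doesn't qualify → No.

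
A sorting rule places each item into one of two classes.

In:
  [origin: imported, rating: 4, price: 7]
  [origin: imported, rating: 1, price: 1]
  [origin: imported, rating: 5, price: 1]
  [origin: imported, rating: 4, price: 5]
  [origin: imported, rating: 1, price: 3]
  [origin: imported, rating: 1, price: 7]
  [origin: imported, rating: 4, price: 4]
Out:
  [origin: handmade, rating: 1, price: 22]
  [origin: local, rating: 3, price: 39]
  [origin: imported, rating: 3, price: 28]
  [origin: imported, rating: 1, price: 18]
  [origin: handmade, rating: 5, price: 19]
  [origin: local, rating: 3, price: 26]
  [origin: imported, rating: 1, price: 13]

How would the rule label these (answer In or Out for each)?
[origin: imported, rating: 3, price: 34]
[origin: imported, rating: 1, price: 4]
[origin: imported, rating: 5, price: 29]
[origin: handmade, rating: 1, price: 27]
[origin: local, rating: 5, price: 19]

A rule that fits every label: price ≤ 7 — true of each 'In' example, false of each 'Out' one.

Out, In, Out, Out, Out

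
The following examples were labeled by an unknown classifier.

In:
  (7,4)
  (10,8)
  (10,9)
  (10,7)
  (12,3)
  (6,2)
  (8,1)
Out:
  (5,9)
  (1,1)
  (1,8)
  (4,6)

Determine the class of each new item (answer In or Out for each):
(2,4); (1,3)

Out, Out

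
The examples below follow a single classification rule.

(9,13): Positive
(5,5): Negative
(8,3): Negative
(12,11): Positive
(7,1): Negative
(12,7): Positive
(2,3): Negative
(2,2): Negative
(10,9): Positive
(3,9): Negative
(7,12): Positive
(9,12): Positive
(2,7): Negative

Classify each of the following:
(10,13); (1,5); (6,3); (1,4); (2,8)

Positive, Negative, Negative, Negative, Negative

The common property of the 'Positive' items is: sum ≥ 19. No 'Negative' item has it.
(10,13): 10+13 = 23 — fits, so Positive. (1,5): 1+5 = 6 — does not satisfy this, so Negative. (6,3): 6+3 = 9 — does not satisfy this, so Negative. (1,4): 1+4 = 5 — does not satisfy this, so Negative. (2,8): 2+8 = 10 — does not satisfy this, so Negative.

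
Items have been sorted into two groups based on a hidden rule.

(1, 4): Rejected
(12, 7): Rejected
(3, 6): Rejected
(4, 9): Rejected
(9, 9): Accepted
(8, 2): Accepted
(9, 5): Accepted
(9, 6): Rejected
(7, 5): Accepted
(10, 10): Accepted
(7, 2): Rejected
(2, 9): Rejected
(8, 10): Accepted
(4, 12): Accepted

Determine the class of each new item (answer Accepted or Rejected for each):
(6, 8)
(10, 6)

Accepted, Accepted

The rule appears to be: sum is even.
Accepted: (6, 8), since 6+8 = 14. Accepted: (10, 6), since 10+6 = 16.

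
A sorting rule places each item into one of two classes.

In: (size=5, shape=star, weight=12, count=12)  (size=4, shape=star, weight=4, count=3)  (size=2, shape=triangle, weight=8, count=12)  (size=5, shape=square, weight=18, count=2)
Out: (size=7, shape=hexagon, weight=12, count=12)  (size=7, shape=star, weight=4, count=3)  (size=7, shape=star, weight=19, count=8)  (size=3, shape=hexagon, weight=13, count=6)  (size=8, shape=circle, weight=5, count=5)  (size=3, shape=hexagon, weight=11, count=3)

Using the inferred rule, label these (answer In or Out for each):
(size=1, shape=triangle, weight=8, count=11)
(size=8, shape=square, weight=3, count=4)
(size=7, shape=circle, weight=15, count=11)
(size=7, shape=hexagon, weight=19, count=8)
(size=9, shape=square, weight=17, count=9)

A rule that fits every label: size ≠ 3 AND size ≤ 5 — true of each 'In' example, false of each 'Out' one.
(size=1, shape=triangle, weight=8, count=11) → size = 1 → In.
(size=8, shape=square, weight=3, count=4) → size = 8 → Out.
(size=7, shape=circle, weight=15, count=11) → size = 7 → Out.
(size=7, shape=hexagon, weight=19, count=8) → size = 7 → Out.
(size=9, shape=square, weight=17, count=9) → size = 9 → Out.

In, Out, Out, Out, Out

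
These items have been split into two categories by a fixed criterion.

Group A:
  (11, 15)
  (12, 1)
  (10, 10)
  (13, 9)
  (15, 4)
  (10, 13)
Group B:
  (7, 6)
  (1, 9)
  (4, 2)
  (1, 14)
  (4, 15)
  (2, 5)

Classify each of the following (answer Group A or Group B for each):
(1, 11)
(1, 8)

Group B, Group B

The common property of the 'Group A' items is: first ≥ 9. No 'Group B' item has it.
(1, 11) → first 1 → Group B.
(1, 8) → first 1 → Group B.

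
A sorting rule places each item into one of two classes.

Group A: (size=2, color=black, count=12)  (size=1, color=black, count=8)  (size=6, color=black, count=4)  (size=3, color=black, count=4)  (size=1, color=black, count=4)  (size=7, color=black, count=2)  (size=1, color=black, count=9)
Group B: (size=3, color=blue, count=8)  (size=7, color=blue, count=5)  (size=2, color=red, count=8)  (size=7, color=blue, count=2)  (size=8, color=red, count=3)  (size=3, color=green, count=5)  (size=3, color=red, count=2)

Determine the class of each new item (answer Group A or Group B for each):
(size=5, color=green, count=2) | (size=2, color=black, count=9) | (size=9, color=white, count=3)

Group B, Group A, Group B

Looking at the examples, the only property every 'Group A' case has and every 'Group B' case lacks is: color is black.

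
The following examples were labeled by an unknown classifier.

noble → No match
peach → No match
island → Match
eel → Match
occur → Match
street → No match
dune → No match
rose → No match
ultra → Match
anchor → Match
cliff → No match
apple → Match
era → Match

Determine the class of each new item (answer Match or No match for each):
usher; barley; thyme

The classifier is using: starts with a vowel.
Match: usher, since starts with 'u'.
No match: barley, since starts with 'b'.
No match: thyme, since starts with 't'.

Match, No match, No match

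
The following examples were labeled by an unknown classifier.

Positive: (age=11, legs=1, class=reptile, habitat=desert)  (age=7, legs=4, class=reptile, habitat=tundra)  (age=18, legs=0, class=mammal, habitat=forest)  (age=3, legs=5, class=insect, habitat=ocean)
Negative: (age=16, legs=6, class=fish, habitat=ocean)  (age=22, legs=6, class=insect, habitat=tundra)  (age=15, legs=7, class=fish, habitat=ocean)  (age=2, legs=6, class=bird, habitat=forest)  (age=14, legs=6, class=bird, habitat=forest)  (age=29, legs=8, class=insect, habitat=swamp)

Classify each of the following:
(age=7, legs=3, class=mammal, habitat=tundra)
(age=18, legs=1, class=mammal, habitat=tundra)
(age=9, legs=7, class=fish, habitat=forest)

The classifier is using: legs ≤ 5.

Positive, Positive, Negative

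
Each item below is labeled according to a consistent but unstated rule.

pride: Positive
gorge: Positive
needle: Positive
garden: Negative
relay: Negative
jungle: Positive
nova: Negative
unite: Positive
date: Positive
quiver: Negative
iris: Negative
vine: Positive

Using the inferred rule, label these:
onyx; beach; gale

Negative, Negative, Positive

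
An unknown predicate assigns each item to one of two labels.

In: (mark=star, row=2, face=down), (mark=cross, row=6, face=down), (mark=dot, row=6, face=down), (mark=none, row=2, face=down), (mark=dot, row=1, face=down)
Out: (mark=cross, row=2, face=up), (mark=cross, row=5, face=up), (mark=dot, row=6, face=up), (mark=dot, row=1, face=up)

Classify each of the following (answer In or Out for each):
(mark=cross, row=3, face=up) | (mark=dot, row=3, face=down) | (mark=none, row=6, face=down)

Out, In, In

The simplest hypothesis consistent with all the labels is: face is down.
(mark=cross, row=3, face=up): face is up — does not pass, so Out.
(mark=dot, row=3, face=down): face is down — qualifies, so In.
(mark=none, row=6, face=down): face is down — qualifies, so In.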